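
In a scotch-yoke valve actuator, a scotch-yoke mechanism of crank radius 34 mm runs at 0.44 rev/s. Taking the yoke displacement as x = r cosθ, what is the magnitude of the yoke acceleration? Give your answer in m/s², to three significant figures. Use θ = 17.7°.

0.248

ω = 2.765 rad/s (from 0.44 rev/s).
x = r cosθ ⇒ ẍ = −rω² cosθ (ω constant).
|a| = rω²|cosθ| = 0.034·(2.765)²·|cos 17.7°| = 0.24756 m/s².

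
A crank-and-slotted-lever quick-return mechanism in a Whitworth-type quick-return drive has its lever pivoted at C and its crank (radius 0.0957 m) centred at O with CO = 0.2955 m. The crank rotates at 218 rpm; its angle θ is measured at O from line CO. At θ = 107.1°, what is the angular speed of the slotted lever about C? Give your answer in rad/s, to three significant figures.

ω = 22.83 rad/s (from 218 rpm).
Crank pin A relative to C: A = (d + r cosθ, r sinθ); lever angle φ = atan2(r sinθ, d + r cosθ).
Differentiating tanφ: φ̇ = rω(d cosθ + r)/(d² + r² + 2dr cosθ).
d² + r² + 2dr cosθ = |CA|² = 0.0798482 m²;  d cosθ + r = +0.0088111 m.
|ω_lever| = |0.0957·22.83·+0.0088111| / 0.0798482 = 0.24108 rad/s.

0.241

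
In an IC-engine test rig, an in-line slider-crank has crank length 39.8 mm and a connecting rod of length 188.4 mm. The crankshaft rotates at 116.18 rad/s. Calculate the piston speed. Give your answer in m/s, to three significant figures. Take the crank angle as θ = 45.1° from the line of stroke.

3.77

ω = 116.2 rad/s
For an in-line slider-crank, x = r cosθ + √(L² − r² sin²θ), so v = −rω sinθ·[1 + r cosθ/√(L² − r² sin²θ)].
With r = 0.0398 m, L = 0.1884 m, θ = 45.1°: √(L² − r² sin²θ) = 0.18628 m.
v = −0.0398·116.2·0.70834·[1 + 0.0398·0.70587/0.18628] = -3.7693 m/s.
|v| = 3.7693 m/s.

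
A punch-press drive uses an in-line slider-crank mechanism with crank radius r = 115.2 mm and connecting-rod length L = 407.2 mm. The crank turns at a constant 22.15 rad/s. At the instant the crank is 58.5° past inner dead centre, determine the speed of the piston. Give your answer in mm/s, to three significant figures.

2510

ω = 22.15 rad/s
For an in-line slider-crank, x = r cosθ + √(L² − r² sin²θ), so v = −rω sinθ·[1 + r cosθ/√(L² − r² sin²θ)].
With r = 0.1152 m, L = 0.4072 m, θ = 58.5°: √(L² − r² sin²θ) = 0.39518 m.
v = −0.1152·22.15·0.85264·[1 + 0.1152·0.52250/0.39518] = -2.5071 m/s.
|v| = 2.5071 m/s = 2507.1 mm/s.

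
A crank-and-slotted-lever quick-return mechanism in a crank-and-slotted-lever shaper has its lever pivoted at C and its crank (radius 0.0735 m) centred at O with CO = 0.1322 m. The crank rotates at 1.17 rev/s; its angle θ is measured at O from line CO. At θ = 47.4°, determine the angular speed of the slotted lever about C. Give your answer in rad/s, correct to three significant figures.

ω = 7.351 rad/s (from 1.17 rev/s).
Crank pin A relative to C: A = (d + r cosθ, r sinθ); lever angle φ = atan2(r sinθ, d + r cosθ).
Differentiating tanφ: φ̇ = rω(d cosθ + r)/(d² + r² + 2dr cosθ).
d² + r² + 2dr cosθ = |CA|² = 0.0360331 m²;  d cosθ + r = +0.16298 m.
|ω_lever| = |0.0735·7.351·+0.16298| / 0.0360331 = 2.444 rad/s.

2.44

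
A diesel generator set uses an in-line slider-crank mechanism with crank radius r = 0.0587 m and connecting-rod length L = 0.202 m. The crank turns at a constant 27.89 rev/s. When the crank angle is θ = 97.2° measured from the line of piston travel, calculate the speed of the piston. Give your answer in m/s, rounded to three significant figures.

9.82

ω = 2π·27.9 = 175.2 rad/s
For an in-line slider-crank, x = r cosθ + √(L² − r² sin²θ), so v = −rω sinθ·[1 + r cosθ/√(L² − r² sin²θ)].
With r = 0.0587 m, L = 0.202 m, θ = 97.2°: √(L² − r² sin²θ) = 0.19342 m.
v = −0.0587·175.2·0.99211·[1 + 0.0587·-0.12533/0.19342] = -9.8172 m/s.
|v| = 9.8172 m/s.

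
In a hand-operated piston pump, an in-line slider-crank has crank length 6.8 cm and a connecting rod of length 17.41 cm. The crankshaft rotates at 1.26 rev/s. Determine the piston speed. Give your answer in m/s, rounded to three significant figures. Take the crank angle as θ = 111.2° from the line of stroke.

ω = 2π·1.26 = 7.917 rad/s
For an in-line slider-crank, x = r cosθ + √(L² − r² sin²θ), so v = −rω sinθ·[1 + r cosθ/√(L² − r² sin²θ)].
With r = 0.068 m, L = 0.1741 m, θ = 111.2°: √(L² − r² sin²θ) = 0.16215 m.
v = −0.068·7.917·0.93232·[1 + 0.068·-0.36162/0.16215] = -0.42579 m/s.
|v| = 0.42579 m/s.

0.426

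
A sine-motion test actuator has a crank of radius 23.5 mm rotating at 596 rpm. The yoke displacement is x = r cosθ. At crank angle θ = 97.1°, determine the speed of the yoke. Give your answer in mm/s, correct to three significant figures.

1460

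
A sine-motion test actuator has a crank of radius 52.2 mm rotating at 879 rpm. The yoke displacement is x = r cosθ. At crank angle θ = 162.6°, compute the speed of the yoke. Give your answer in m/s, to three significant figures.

1.44

ω = 92.05 rad/s (from 879 rpm).
x = r cosθ ⇒ ẋ = −rω sinθ.
|v| = rω|sinθ| = 0.0522·92.05·|sin 162.6°| = 1.4369 m/s.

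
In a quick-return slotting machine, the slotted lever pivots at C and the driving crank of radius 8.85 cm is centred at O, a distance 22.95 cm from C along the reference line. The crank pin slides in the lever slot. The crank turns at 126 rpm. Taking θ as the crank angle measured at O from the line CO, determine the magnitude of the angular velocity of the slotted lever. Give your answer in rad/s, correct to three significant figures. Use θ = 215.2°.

4.23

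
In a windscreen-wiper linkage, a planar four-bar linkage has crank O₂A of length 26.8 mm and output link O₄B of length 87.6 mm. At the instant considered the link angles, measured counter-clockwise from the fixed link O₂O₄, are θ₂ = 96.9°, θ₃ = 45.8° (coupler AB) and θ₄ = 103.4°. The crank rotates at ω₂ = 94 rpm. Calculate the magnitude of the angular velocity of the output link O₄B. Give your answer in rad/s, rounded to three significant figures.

ω₂ = 9.844 rad/s (from 94 rpm).
Differentiating the loop-closure r₂e^{iθ₂}+r₃e^{iθ₃}=r₁+r₄e^{iθ₄} gives r₂ω₂e^{iθ₂}+r₃ω₃e^{iθ₃}=r₄ω₄e^{iθ₄}.
Eliminating the other unknown: ω₄ = r₂ω₂ sin(θ₂−θ₃) / [r₄ sin(θ₄−θ₃)].
Numerator sine = +0.77824; denominator sine = +0.84433.
Result = 0.0268·9.844·(+0.77824) / (0.0876·(+0.84433)) = +2.7758 rad/s; magnitude 2.7758 rad/s.

2.78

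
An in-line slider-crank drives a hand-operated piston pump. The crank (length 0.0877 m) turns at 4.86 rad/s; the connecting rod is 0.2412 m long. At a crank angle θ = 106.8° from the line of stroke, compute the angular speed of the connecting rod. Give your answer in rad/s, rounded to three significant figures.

ω = 4.86 rad/s
The rod makes angle φ with the slider axis where L sinφ = r sinθ; differentiating, L cosφ·φ̇ = r ω cosθ.
L cosφ = √(L² − r² sin²θ) = 0.22612 m.
|ω_rod| = r ω |cosθ| / √(L² − r² sin²θ) = 0.0877·4.86·0.28903/0.22612 = 0.54482 rad/s.

0.545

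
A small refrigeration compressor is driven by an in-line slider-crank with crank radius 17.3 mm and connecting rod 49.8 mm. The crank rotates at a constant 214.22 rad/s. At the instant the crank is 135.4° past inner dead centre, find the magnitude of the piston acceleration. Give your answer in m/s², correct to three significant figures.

552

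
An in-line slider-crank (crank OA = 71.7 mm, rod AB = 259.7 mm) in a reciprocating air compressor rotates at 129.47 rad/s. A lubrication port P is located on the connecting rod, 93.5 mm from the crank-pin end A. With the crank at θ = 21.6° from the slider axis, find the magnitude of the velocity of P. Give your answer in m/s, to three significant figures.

6.67

ω = 129.5 rad/s.  Crank-pin speed |V_A| = rω = 9.283 m/s, perpendicular to OA.
Rod angle: sinφ = −(r/L) sinθ ⇒ φ = -5.833°; ω_rod = −rω cosθ/√(L²−r²sin²θ) = -33.408 rad/s.
V_P = V_A + ω_rod × AP, with AP = 0.0935 m along the rod.
Components: V_Px = −rω sinθ − a·ω_rod·sinφ = -3.7348 m/s;  V_Py = rω cosθ + a·ω_rod·cosφ = +5.5236 m/s.
|V_P| = √(V_Px² + V_Py²) = 6.6678 m/s.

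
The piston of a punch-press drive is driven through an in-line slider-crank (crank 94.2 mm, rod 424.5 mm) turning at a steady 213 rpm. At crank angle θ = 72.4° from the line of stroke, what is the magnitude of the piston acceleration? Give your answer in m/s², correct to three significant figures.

5.52

ω = 2π·213/60 = 22.31 rad/s
x(θ) = r cosθ + √(L² − r² sin²θ); with ω constant, a = ω²·d²x/dθ².
d²x/dθ² = −r cosθ − r²(cos2θ)/√u − r⁴ sin²2θ/(4u^{3/2}),  u = L² − r² sin²θ = 0.172138 m².
Substituting r = 0.0942 m, L = 0.4245 m, θ = 72.4°: d²x/dθ² = -0.011098 m.
a = ω²·d²x/dθ² = (22.31)²·(-0.011098) = -5.5216 m/s²;  |a| = 5.5216 m/s².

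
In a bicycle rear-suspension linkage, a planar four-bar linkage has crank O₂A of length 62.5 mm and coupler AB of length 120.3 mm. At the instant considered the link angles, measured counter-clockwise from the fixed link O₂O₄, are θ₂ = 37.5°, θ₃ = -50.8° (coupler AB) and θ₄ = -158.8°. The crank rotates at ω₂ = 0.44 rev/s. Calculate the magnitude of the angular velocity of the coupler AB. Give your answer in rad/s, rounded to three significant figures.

ω₂ = 2.765 rad/s (from 0.44 rev/s).
Differentiating the loop-closure r₂e^{iθ₂}+r₃e^{iθ₃}=r₁+r₄e^{iθ₄} gives r₂ω₂e^{iθ₂}+r₃ω₃e^{iθ₃}=r₄ω₄e^{iθ₄}.
Eliminating the other unknown: ω₃ = r₂ω₂ sin(θ₄−θ₂) / [r₃ sin(θ₃−θ₄)].
Numerator sine = +0.28067; denominator sine = +0.95106.
Result = 0.0625·2.765·(+0.28067) / (0.1203·(+0.95106)) = +0.42387 rad/s; magnitude 0.42387 rad/s.

0.424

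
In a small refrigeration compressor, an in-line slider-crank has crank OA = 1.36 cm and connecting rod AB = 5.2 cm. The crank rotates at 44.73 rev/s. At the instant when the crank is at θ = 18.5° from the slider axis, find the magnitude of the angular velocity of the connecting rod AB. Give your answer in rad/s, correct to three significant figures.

69.9

ω = 281 rad/s (converted from 44.73 rev/s).
The rod makes angle φ with the slider axis where L sinφ = r sinθ; differentiating, L cosφ·φ̇ = r ω cosθ.
L cosφ = √(L² − r² sin²θ) = 0.051821 m.
|ω_rod| = r ω |cosθ| / √(L² − r² sin²θ) = 0.0136·281·0.94832/0.051821 = 69.947 rad/s.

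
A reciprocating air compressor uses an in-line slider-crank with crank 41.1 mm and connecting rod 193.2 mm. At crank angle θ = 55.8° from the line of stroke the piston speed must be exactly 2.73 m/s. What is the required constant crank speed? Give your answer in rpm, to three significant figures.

684

For an in-line slider-crank, |v_piston| = rω|sinθ|·[1 + r cosθ/√(L² − r² sin²θ)].
With r = 0.0411 m, L = 0.1932 m, θ = 55.8°: the bracketed kinematic factor |dx/dθ| = 0.038122 m.
ω = v/|dx/dθ| = 2.73/0.038122 = 71.612 rad/s.
N = 60ω/(2π) = 683.84 rpm.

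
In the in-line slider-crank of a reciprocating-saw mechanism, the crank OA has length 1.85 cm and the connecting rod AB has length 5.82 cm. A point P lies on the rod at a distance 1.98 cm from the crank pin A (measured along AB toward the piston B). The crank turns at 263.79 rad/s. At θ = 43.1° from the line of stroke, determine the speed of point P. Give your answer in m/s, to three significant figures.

ω = 263.8 rad/s.  Crank-pin speed |V_A| = rω = 4.8801 m/s, perpendicular to OA.
Rod angle: sinφ = −(r/L) sinθ ⇒ φ = -12.544°; ω_rod = −rω cosθ/√(L²−r²sin²θ) = -62.722 rad/s.
V_P = V_A + ω_rod × AP, with AP = 0.0198 m along the rod.
Components: V_Px = −rω sinθ − a·ω_rod·sinφ = -3.6042 m/s;  V_Py = rω cosθ + a·ω_rod·cosφ = +2.351 m/s.
|V_P| = √(V_Px² + V_Py²) = 4.3032 m/s.

4.30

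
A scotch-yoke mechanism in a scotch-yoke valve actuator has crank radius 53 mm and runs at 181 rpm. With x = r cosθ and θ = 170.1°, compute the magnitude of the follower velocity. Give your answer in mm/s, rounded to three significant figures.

173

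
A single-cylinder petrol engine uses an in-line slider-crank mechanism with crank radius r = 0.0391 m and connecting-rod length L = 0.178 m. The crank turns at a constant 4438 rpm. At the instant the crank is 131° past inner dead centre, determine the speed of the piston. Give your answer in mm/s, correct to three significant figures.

ω = 2π·4438/60 = 464.7 rad/s
For an in-line slider-crank, x = r cosθ + √(L² − r² sin²θ), so v = −rω sinθ·[1 + r cosθ/√(L² − r² sin²θ)].
With r = 0.0391 m, L = 0.178 m, θ = 131°: √(L² − r² sin²θ) = 0.17554 m.
v = −0.0391·464.7·0.75471·[1 + 0.0391·-0.65606/0.17554] = -11.71 m/s.
|v| = 11.71 m/s = 11710 mm/s.

11700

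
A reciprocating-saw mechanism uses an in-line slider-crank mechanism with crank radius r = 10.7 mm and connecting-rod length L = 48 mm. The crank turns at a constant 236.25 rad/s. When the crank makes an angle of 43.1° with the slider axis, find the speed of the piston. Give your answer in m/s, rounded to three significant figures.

2.01

ω = 236.2 rad/s
For an in-line slider-crank, x = r cosθ + √(L² − r² sin²θ), so v = −rω sinθ·[1 + r cosθ/√(L² − r² sin²θ)].
With r = 0.0107 m, L = 0.048 m, θ = 43.1°: √(L² − r² sin²θ) = 0.04744 m.
v = −0.0107·236.2·0.68327·[1 + 0.0107·0.73016/0.04744] = -2.0117 m/s.
|v| = 2.0117 m/s.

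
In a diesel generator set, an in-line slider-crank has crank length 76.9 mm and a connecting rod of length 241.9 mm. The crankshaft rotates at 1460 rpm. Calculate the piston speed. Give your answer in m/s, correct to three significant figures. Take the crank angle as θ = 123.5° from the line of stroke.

ω = 2π·1460/60 = 152.9 rad/s
For an in-line slider-crank, x = r cosθ + √(L² − r² sin²θ), so v = −rω sinθ·[1 + r cosθ/√(L² − r² sin²θ)].
With r = 0.0769 m, L = 0.2419 m, θ = 123.5°: √(L² − r² sin²θ) = 0.23325 m.
v = −0.0769·152.9·0.83389·[1 + 0.0769·-0.55194/0.23325] = -8.0202 m/s.
|v| = 8.0202 m/s.

8.02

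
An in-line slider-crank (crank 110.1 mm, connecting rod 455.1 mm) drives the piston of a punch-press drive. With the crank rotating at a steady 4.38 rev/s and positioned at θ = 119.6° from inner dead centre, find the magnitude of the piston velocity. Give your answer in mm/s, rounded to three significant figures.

ω = 2π·4.38 = 27.52 rad/s
For an in-line slider-crank, x = r cosθ + √(L² − r² sin²θ), so v = −rω sinθ·[1 + r cosθ/√(L² − r² sin²θ)].
With r = 0.1101 m, L = 0.4551 m, θ = 119.6°: √(L² − r² sin²θ) = 0.44492 m.
v = −0.1101·27.52·0.86949·[1 + 0.1101·-0.49394/0.44492] = -2.3125 m/s.
|v| = 2.3125 m/s = 2312.5 mm/s.

2310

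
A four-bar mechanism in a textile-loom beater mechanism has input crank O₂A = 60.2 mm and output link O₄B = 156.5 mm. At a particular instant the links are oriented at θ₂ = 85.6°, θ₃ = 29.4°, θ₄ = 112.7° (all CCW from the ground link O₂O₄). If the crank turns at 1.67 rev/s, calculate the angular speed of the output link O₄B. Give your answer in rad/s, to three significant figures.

3.38

ω₂ = 10.49 rad/s (from 1.67 rev/s).
Differentiating the loop-closure r₂e^{iθ₂}+r₃e^{iθ₃}=r₁+r₄e^{iθ₄} gives r₂ω₂e^{iθ₂}+r₃ω₃e^{iθ₃}=r₄ω₄e^{iθ₄}.
Eliminating the other unknown: ω₄ = r₂ω₂ sin(θ₂−θ₃) / [r₄ sin(θ₄−θ₃)].
Numerator sine = +0.83098; denominator sine = +0.99317.
Result = 0.0602·10.49·(+0.83098) / (0.1565·(+0.99317)) = +3.3771 rad/s; magnitude 3.3771 rad/s.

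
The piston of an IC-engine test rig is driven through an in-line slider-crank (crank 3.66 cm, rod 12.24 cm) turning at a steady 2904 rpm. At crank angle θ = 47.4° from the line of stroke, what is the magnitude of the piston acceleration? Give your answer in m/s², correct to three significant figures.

2230

ω = 2π·2904/60 = 304.1 rad/s
x(θ) = r cosθ + √(L² − r² sin²θ); with ω constant, a = ω²·d²x/dθ².
d²x/dθ² = −r cosθ − r²(cos2θ)/√u − r⁴ sin²2θ/(4u^{3/2}),  u = L² − r² sin²θ = 0.0142559 m².
Substituting r = 0.0366 m, L = 0.1224 m, θ = 47.4°: d²x/dθ² = -0.024097 m.
a = ω²·d²x/dθ² = (304.1)²·(-0.024097) = -2228.5 m/s²;  |a| = 2228.5 m/s².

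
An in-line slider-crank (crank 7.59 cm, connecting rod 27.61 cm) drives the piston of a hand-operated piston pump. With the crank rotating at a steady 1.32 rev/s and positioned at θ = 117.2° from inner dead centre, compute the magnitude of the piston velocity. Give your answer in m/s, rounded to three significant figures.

ω = 2π·1.32 = 8.294 rad/s
For an in-line slider-crank, x = r cosθ + √(L² − r² sin²θ), so v = −rω sinθ·[1 + r cosθ/√(L² − r² sin²θ)].
With r = 0.0759 m, L = 0.2761 m, θ = 117.2°: √(L² − r² sin²θ) = 0.26772 m.
v = −0.0759·8.294·0.88942·[1 + 0.0759·-0.45710/0.26772] = -0.48733 m/s.
|v| = 0.48733 m/s.

0.487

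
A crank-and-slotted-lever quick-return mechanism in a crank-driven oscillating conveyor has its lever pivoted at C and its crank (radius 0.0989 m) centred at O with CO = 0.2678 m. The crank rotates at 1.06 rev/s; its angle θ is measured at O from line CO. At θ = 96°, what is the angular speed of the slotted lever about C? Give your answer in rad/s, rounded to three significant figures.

ω = 6.66 rad/s (from 1.06 rev/s).
Crank pin A relative to C: A = (d + r cosθ, r sinθ); lever angle φ = atan2(r sinθ, d + r cosθ).
Differentiating tanφ: φ̇ = rω(d cosθ + r)/(d² + r² + 2dr cosθ).
d² + r² + 2dr cosθ = |CA|² = 0.0759611 m²;  d cosθ + r = +0.070907 m.
|ω_lever| = |0.0989·6.66·+0.070907| / 0.0759611 = 0.61487 rad/s.

0.615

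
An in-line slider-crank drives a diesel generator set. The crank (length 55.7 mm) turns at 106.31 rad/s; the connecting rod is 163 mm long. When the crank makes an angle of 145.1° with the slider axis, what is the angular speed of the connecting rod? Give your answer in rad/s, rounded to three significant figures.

30.4

ω = 106.3 rad/s
The rod makes angle φ with the slider axis where L sinφ = r sinθ; differentiating, L cosφ·φ̇ = r ω cosθ.
L cosφ = √(L² − r² sin²θ) = 0.15985 m.
|ω_rod| = r ω |cosθ| / √(L² − r² sin²θ) = 0.0557·106.3·0.82015/0.15985 = 30.381 rad/s.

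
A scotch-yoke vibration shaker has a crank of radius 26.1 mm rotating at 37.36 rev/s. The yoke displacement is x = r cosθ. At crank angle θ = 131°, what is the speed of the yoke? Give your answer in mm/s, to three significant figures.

ω = 234.7 rad/s (from 37.36 rev/s).
x = r cosθ ⇒ ẋ = −rω sinθ.
|v| = rω|sinθ| = 0.0261·234.7·|sin 131°| = 4.6239 m/s = 4623.9 mm/s.

4620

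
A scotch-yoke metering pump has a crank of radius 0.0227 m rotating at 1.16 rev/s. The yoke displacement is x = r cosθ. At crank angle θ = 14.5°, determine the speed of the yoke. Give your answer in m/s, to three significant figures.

ω = 7.288 rad/s (from 1.16 rev/s).
x = r cosθ ⇒ ẋ = −rω sinθ.
|v| = rω|sinθ| = 0.0227·7.288·|sin 14.5°| = 0.041425 m/s.

0.0414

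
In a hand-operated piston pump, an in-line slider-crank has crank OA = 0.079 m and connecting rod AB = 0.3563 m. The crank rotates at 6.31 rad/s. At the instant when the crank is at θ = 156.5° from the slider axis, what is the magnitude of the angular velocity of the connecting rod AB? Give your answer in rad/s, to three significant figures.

1.29

ω = 6.31 rad/s
The rod makes angle φ with the slider axis where L sinφ = r sinθ; differentiating, L cosφ·φ̇ = r ω cosθ.
L cosφ = √(L² − r² sin²θ) = 0.3549 m.
|ω_rod| = r ω |cosθ| / √(L² − r² sin²θ) = 0.079·6.31·0.91706/0.3549 = 1.2881 rad/s.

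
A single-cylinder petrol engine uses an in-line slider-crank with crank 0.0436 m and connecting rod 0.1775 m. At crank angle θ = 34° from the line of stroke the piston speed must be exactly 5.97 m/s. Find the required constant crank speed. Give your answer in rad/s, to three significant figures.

For an in-line slider-crank, |v_piston| = rω|sinθ|·[1 + r cosθ/√(L² − r² sin²θ)].
With r = 0.0436 m, L = 0.1775 m, θ = 34°: the bracketed kinematic factor |dx/dθ| = 0.029393 m.
ω = v/|dx/dθ| = 5.97/0.029393 = 203.11 rad/s.

203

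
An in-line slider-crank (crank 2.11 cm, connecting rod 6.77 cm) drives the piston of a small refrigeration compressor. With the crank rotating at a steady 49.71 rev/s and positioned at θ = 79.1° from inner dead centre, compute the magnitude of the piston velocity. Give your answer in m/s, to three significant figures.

ω = 2π·49.7 = 312.3 rad/s
For an in-line slider-crank, x = r cosθ + √(L² − r² sin²θ), so v = −rω sinθ·[1 + r cosθ/√(L² − r² sin²θ)].
With r = 0.0211 m, L = 0.0677 m, θ = 79.1°: √(L² − r² sin²θ) = 0.064452 m.
v = −0.0211·312.3·0.98196·[1 + 0.0211·0.18910/0.064452] = -6.872 m/s.
|v| = 6.872 m/s.

6.87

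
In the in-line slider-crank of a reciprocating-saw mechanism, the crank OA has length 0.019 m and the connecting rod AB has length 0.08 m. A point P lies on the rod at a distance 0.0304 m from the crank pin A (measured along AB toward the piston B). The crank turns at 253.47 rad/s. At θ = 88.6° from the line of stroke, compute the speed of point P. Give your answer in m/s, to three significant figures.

4.83

ω = 253.5 rad/s.  Crank-pin speed |V_A| = rω = 4.8159 m/s, perpendicular to OA.
Rod angle: sinφ = −(r/L) sinθ ⇒ φ = -13.735°; ω_rod = −rω cosθ/√(L²−r²sin²θ) = -1.5141 rad/s.
V_P = V_A + ω_rod × AP, with AP = 0.0304 m along the rod.
Components: V_Px = −rω sinθ − a·ω_rod·sinφ = -4.8254 m/s;  V_Py = rω cosθ + a·ω_rod·cosφ = +0.072951 m/s.
|V_P| = √(V_Px² + V_Py²) = 4.826 m/s.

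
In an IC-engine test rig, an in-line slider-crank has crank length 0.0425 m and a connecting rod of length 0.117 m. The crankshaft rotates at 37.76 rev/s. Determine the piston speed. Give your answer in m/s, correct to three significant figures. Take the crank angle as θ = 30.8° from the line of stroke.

ω = 2π·37.8 = 237.3 rad/s
For an in-line slider-crank, x = r cosθ + √(L² − r² sin²θ), so v = −rω sinθ·[1 + r cosθ/√(L² − r² sin²θ)].
With r = 0.0425 m, L = 0.117 m, θ = 30.8°: √(L² − r² sin²θ) = 0.11496 m.
v = −0.0425·237.3·0.51204·[1 + 0.0425·0.85896/0.11496] = -6.8026 m/s.
|v| = 6.8026 m/s.

6.80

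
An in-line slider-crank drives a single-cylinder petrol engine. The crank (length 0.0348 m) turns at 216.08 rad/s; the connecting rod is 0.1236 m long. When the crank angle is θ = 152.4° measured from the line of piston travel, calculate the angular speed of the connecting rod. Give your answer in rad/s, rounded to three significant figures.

ω = 216.1 rad/s
The rod makes angle φ with the slider axis where L sinφ = r sinθ; differentiating, L cosφ·φ̇ = r ω cosθ.
L cosφ = √(L² − r² sin²θ) = 0.12254 m.
|ω_rod| = r ω |cosθ| / √(L² − r² sin²θ) = 0.0348·216.1·0.88620/0.12254 = 54.38 rad/s.

54.4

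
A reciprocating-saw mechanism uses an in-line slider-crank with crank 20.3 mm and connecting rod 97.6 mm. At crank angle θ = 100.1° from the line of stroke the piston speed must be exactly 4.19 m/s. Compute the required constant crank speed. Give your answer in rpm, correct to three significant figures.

2080

For an in-line slider-crank, |v_piston| = rω|sinθ|·[1 + r cosθ/√(L² − r² sin²θ)].
With r = 0.0203 m, L = 0.0976 m, θ = 100.1°: the bracketed kinematic factor |dx/dθ| = 0.019241 m.
ω = v/|dx/dθ| = 4.19/0.019241 = 217.77 rad/s.
N = 60ω/(2π) = 2079.5 rpm.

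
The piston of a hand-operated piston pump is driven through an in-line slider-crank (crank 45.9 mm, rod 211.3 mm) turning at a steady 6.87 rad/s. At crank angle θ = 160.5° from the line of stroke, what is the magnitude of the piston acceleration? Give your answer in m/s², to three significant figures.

1.67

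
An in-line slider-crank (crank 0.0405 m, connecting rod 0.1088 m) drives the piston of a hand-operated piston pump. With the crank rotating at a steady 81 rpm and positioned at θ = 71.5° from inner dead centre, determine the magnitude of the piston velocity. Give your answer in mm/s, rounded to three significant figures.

367

ω = 2π·81/60 = 8.482 rad/s
For an in-line slider-crank, x = r cosθ + √(L² − r² sin²θ), so v = −rω sinθ·[1 + r cosθ/√(L² − r² sin²θ)].
With r = 0.0405 m, L = 0.1088 m, θ = 71.5°: √(L² − r² sin²θ) = 0.1018 m.
v = −0.0405·8.482·0.94832·[1 + 0.0405·0.31730/0.1018] = -0.36691 m/s.
|v| = 0.36691 m/s = 366.91 mm/s.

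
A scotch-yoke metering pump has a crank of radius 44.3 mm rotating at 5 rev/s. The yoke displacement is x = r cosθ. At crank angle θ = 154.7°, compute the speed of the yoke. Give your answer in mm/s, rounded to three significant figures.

595

ω = 31.42 rad/s (from 5 rev/s).
x = r cosθ ⇒ ẋ = −rω sinθ.
|v| = rω|sinθ| = 0.0443·31.42·|sin 154.7°| = 0.59476 m/s = 594.76 mm/s.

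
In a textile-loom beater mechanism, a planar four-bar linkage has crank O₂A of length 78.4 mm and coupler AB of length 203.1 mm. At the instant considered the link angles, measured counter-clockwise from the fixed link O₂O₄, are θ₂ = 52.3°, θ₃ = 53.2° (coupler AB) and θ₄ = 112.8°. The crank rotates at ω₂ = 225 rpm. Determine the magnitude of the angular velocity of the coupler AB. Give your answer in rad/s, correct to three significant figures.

ω₂ = 23.56 rad/s (from 225 rpm).
Differentiating the loop-closure r₂e^{iθ₂}+r₃e^{iθ₃}=r₁+r₄e^{iθ₄} gives r₂ω₂e^{iθ₂}+r₃ω₃e^{iθ₃}=r₄ω₄e^{iθ₄}.
Eliminating the other unknown: ω₃ = r₂ω₂ sin(θ₄−θ₂) / [r₃ sin(θ₃−θ₄)].
Numerator sine = +0.87036; denominator sine = -0.86251.
Result = 0.0784·23.56·(+0.87036) / (0.2031·(-0.86251)) = -9.178 rad/s; magnitude 9.178 rad/s.

9.18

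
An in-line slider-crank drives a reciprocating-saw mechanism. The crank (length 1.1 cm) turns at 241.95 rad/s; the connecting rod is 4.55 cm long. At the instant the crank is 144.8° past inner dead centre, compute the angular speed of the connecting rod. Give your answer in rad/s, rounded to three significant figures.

ω = 241.9 rad/s
The rod makes angle φ with the slider axis where L sinφ = r sinθ; differentiating, L cosφ·φ̇ = r ω cosθ.
L cosφ = √(L² − r² sin²θ) = 0.045056 m.
|ω_rod| = r ω |cosθ| / √(L² − r² sin²θ) = 0.011·241.9·0.81714/0.045056 = 48.269 rad/s.

48.3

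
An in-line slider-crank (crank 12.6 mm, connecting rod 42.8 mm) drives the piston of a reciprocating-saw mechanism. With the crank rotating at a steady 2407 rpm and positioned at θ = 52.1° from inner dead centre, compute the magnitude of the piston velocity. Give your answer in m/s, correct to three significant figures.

2.97

ω = 2π·2407/60 = 252.1 rad/s
For an in-line slider-crank, x = r cosθ + √(L² − r² sin²θ), so v = −rω sinθ·[1 + r cosθ/√(L² − r² sin²θ)].
With r = 0.0126 m, L = 0.0428 m, θ = 52.1°: √(L² − r² sin²θ) = 0.041629 m.
v = −0.0126·252.1·0.78908·[1 + 0.0126·0.61429/0.041629] = -2.9721 m/s.
|v| = 2.9721 m/s.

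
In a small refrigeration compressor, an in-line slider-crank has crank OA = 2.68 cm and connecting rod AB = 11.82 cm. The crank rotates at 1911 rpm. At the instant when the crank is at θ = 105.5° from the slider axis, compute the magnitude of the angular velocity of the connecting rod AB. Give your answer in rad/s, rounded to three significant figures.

ω = 200.1 rad/s (converted from 1911 rpm).
The rod makes angle φ with the slider axis where L sinφ = r sinθ; differentiating, L cosφ·φ̇ = r ω cosθ.
L cosφ = √(L² − r² sin²θ) = 0.11534 m.
|ω_rod| = r ω |cosθ| / √(L² − r² sin²θ) = 0.0268·200.1·0.26724/0.11534 = 12.426 rad/s.

12.4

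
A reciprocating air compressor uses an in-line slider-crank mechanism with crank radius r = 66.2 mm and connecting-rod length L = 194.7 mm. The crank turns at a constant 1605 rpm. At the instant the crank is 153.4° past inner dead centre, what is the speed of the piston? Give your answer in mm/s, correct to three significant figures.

3450

ω = 2π·1605/60 = 168.1 rad/s
For an in-line slider-crank, x = r cosθ + √(L² − r² sin²θ), so v = −rω sinθ·[1 + r cosθ/√(L² − r² sin²θ)].
With r = 0.0662 m, L = 0.1947 m, θ = 153.4°: √(L² − r² sin²θ) = 0.19243 m.
v = −0.0662·168.1·0.44776·[1 + 0.0662·-0.89415/0.19243] = -3.4495 m/s.
|v| = 3.4495 m/s = 3449.5 mm/s.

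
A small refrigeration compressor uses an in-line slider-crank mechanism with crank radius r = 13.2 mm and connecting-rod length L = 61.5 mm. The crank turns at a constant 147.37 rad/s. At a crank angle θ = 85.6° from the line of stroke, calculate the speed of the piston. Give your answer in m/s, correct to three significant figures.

ω = 147.4 rad/s
For an in-line slider-crank, x = r cosθ + √(L² − r² sin²θ), so v = −rω sinθ·[1 + r cosθ/√(L² − r² sin²θ)].
With r = 0.0132 m, L = 0.0615 m, θ = 85.6°: √(L² − r² sin²θ) = 0.060075 m.
v = −0.0132·147.4·0.99705·[1 + 0.0132·0.07672/0.060075] = -1.9722 m/s.
|v| = 1.9722 m/s.

1.97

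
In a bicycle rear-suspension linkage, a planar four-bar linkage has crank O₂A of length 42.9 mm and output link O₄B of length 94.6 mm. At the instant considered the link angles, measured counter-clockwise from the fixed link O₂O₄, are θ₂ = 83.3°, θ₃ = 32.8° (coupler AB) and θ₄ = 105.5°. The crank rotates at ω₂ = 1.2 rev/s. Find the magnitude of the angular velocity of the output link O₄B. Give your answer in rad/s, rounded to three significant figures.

ω₂ = 7.54 rad/s (from 1.2 rev/s).
Differentiating the loop-closure r₂e^{iθ₂}+r₃e^{iθ₃}=r₁+r₄e^{iθ₄} gives r₂ω₂e^{iθ₂}+r₃ω₃e^{iθ₃}=r₄ω₄e^{iθ₄}.
Eliminating the other unknown: ω₄ = r₂ω₂ sin(θ₂−θ₃) / [r₄ sin(θ₄−θ₃)].
Numerator sine = +0.77162; denominator sine = +0.95476.
Result = 0.0429·7.54·(+0.77162) / (0.0946·(+0.95476)) = +2.7634 rad/s; magnitude 2.7634 rad/s.

2.76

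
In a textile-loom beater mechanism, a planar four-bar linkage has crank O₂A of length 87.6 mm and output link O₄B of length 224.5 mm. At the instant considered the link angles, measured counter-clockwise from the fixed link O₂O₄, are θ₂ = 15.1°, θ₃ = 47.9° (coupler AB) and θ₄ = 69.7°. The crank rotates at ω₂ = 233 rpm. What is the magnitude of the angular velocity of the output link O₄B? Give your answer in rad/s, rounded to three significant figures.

13.9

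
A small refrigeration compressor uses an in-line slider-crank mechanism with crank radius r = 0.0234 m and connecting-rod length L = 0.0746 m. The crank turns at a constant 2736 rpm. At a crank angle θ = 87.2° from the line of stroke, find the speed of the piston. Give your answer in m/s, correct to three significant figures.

ω = 2π·2736/60 = 286.5 rad/s
For an in-line slider-crank, x = r cosθ + √(L² − r² sin²θ), so v = −rω sinθ·[1 + r cosθ/√(L² − r² sin²θ)].
With r = 0.0234 m, L = 0.0746 m, θ = 87.2°: √(L² − r² sin²θ) = 0.070844 m.
v = −0.0234·286.5·0.99881·[1 + 0.0234·0.04885/0.070844] = -6.8045 m/s.
|v| = 6.8045 m/s.

6.80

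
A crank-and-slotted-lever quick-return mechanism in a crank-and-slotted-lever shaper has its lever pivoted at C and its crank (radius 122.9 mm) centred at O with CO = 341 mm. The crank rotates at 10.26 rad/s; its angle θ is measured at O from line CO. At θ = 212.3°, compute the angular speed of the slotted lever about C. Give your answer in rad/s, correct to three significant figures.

ω = 10.26 rad/s
Crank pin A relative to C: A = (d + r cosθ, r sinθ); lever angle φ = atan2(r sinθ, d + r cosθ).
Differentiating tanφ: φ̇ = rω(d cosθ + r)/(d² + r² + 2dr cosθ).
d² + r² + 2dr cosθ = |CA|² = 0.0605374 m²;  d cosθ + r = -0.16533 m.
|ω_lever| = |0.1229·10.26·-0.16533| / 0.0605374 = 3.4438 rad/s.

3.44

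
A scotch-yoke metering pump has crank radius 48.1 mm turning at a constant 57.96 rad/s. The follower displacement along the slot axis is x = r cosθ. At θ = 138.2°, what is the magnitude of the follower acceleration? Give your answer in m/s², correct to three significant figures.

120

ω = 57.96 rad/s
x = r cosθ ⇒ ẍ = −rω² cosθ (ω constant).
|a| = rω²|cosθ| = 0.0481·(57.96)²·|cos 138.2°| = 120.46 m/s².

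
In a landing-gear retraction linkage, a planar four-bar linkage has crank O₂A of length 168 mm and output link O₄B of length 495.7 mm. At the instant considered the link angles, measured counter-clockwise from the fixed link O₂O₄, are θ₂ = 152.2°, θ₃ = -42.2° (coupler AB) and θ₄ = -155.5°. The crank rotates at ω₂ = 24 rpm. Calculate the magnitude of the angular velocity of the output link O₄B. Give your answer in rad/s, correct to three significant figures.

0.231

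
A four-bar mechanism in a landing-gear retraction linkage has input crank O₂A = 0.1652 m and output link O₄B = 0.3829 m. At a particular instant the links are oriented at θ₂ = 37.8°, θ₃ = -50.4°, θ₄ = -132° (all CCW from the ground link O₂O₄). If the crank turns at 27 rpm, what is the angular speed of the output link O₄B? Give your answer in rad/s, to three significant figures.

1.23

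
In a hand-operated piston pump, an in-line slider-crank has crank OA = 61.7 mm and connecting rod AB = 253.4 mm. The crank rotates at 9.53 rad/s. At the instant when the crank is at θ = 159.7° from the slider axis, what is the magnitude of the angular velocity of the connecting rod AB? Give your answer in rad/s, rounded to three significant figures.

ω = 9.53 rad/s
The rod makes angle φ with the slider axis where L sinφ = r sinθ; differentiating, L cosφ·φ̇ = r ω cosθ.
L cosφ = √(L² − r² sin²θ) = 0.25249 m.
|ω_rod| = r ω |cosθ| / √(L² − r² sin²θ) = 0.0617·9.53·0.93789/0.25249 = 2.1841 rad/s.

2.18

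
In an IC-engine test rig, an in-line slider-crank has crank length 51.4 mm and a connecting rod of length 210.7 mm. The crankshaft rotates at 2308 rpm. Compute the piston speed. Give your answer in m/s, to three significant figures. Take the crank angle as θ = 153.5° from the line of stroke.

ω = 2π·2308/60 = 241.7 rad/s
For an in-line slider-crank, x = r cosθ + √(L² − r² sin²θ), so v = −rω sinθ·[1 + r cosθ/√(L² − r² sin²θ)].
With r = 0.0514 m, L = 0.2107 m, θ = 153.5°: √(L² − r² sin²θ) = 0.20945 m.
v = −0.0514·241.7·0.44620·[1 + 0.0514·-0.89493/0.20945] = -4.3257 m/s.
|v| = 4.3257 m/s.

4.33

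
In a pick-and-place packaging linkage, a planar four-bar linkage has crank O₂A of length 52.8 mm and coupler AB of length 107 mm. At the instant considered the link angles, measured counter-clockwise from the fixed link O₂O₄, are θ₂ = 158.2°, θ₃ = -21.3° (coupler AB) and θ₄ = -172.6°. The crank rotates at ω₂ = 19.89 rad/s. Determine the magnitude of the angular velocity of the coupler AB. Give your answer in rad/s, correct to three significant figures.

ω₂ = 19.89 rad/s
Differentiating the loop-closure r₂e^{iθ₂}+r₃e^{iθ₃}=r₁+r₄e^{iθ₄} gives r₂ω₂e^{iθ₂}+r₃ω₃e^{iθ₃}=r₄ω₄e^{iθ₄}.
Eliminating the other unknown: ω₃ = r₂ω₂ sin(θ₄−θ₂) / [r₃ sin(θ₃−θ₄)].
Numerator sine = +0.48786; denominator sine = +0.48022.
Result = 0.0528·19.89·(+0.48786) / (0.107·(+0.48022)) = +9.9709 rad/s; magnitude 9.9709 rad/s.

9.97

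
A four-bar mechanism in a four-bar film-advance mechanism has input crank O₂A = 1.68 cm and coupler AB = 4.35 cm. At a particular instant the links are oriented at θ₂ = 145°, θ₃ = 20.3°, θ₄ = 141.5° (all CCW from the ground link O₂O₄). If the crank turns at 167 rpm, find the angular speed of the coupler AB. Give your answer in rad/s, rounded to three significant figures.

ω₂ = 17.49 rad/s (from 167 rpm).
Differentiating the loop-closure r₂e^{iθ₂}+r₃e^{iθ₃}=r₁+r₄e^{iθ₄} gives r₂ω₂e^{iθ₂}+r₃ω₃e^{iθ₃}=r₄ω₄e^{iθ₄}.
Eliminating the other unknown: ω₃ = r₂ω₂ sin(θ₄−θ₂) / [r₃ sin(θ₃−θ₄)].
Numerator sine = -0.06105; denominator sine = -0.85536.
Result = 0.0168·17.49·(-0.06105) / (0.0435·(-0.85536)) = +0.48205 rad/s; magnitude 0.48205 rad/s.

0.482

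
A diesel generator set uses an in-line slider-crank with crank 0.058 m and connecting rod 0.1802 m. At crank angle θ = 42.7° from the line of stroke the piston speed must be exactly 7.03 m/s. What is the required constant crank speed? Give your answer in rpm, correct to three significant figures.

1370

For an in-line slider-crank, |v_piston| = rω|sinθ|·[1 + r cosθ/√(L² − r² sin²θ)].
With r = 0.058 m, L = 0.1802 m, θ = 42.7°: the bracketed kinematic factor |dx/dθ| = 0.048867 m.
ω = v/|dx/dθ| = 7.03/0.048867 = 143.86 rad/s.
N = 60ω/(2π) = 1373.8 rpm.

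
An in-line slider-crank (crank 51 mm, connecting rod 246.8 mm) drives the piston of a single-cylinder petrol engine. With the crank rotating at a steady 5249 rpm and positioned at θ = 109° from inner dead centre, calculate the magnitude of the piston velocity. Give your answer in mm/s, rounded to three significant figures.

ω = 2π·5249/60 = 549.7 rad/s
For an in-line slider-crank, x = r cosθ + √(L² − r² sin²θ), so v = −rω sinθ·[1 + r cosθ/√(L² − r² sin²θ)].
With r = 0.051 m, L = 0.2468 m, θ = 109°: √(L² − r² sin²θ) = 0.24204 m.
v = −0.051·549.7·0.94552·[1 + 0.051·-0.32557/0.24204] = -24.688 m/s.
|v| = 24.688 m/s = 24688 mm/s.

24700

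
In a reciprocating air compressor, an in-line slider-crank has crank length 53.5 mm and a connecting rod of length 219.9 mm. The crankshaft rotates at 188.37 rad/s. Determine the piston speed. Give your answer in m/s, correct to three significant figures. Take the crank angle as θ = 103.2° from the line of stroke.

9.25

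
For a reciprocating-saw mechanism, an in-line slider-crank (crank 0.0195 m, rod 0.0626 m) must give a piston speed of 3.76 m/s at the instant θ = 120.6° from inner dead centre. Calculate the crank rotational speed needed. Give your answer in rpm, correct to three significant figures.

2560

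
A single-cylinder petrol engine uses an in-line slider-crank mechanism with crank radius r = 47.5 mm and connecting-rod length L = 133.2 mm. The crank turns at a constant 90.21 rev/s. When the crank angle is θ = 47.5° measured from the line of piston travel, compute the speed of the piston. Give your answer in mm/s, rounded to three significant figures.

ω = 2π·90.2 = 566.8 rad/s
For an in-line slider-crank, x = r cosθ + √(L² − r² sin²θ), so v = −rω sinθ·[1 + r cosθ/√(L² − r² sin²θ)].
With r = 0.0475 m, L = 0.1332 m, θ = 47.5°: √(L² − r² sin²θ) = 0.12851 m.
v = −0.0475·566.8·0.73728·[1 + 0.0475·0.67559/0.12851] = -24.807 m/s.
|v| = 24.807 m/s = 24807 mm/s.

24800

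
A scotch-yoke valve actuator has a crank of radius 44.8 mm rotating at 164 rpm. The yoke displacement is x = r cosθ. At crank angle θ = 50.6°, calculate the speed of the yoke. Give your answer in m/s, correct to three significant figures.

ω = 17.17 rad/s (from 164 rpm).
x = r cosθ ⇒ ẋ = −rω sinθ.
|v| = rω|sinθ| = 0.0448·17.17·|sin 50.6°| = 0.59454 m/s.

0.595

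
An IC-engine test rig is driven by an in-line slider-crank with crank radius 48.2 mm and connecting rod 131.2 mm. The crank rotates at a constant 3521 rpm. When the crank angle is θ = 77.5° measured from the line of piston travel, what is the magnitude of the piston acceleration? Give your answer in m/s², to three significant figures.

901

ω = 2π·3521/60 = 368.7 rad/s
x(θ) = r cosθ + √(L² − r² sin²θ); with ω constant, a = ω²·d²x/dθ².
d²x/dθ² = −r cosθ − r²(cos2θ)/√u − r⁴ sin²2θ/(4u^{3/2}),  u = L² − r² sin²θ = 0.014999 m².
Substituting r = 0.0482 m, L = 0.1312 m, θ = 77.5°: d²x/dθ² = +0.0066289 m.
a = ω²·d²x/dθ² = (368.7)²·(+0.0066289) = +901.22 m/s²;  |a| = 901.22 m/s².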